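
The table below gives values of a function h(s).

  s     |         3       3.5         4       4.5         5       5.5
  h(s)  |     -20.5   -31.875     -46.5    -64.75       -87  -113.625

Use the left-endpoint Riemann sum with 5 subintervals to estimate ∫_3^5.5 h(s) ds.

Δs = 0.5.
Sum = 0.5·[(-20.5) + (-31.875) + (-46.5) + (-64.75) + (-87)] = -125.3125.

-125.3125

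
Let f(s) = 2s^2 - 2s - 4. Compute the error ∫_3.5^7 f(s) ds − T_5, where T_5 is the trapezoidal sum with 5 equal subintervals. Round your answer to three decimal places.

Exact integral: ∫_3.5^7 f(s) ds ≈ 149.33333.
T_5 = 149.905.
Error ≈ 149.33333 − 149.905 ≈ -0.572.

-0.572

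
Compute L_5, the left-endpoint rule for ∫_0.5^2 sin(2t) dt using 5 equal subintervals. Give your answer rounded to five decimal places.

Δt = (2 − 0.5)/5 = 0.3.
Left endpoints: 0.5, 0.8, 1.1, 1.4, 1.7.
f(0.5) ≈ 0.84147, f(0.8) ≈ 0.99957, f(1.1) ≈ 0.80850, f(1.4) ≈ 0.33499, f(1.7) ≈ -0.25554.
Sum = Δt · [f(0.5) + f(0.8) + f(1.1) + f(1.4) + f(1.7)].
Sum ≈ 0.81870.

0.81870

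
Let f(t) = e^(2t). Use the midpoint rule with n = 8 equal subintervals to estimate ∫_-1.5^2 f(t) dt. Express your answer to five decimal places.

Δt = (2 − (-1.5))/8 = 0.4375.
Midpoints: -1.28125, -0.84375, -0.40625, 0.03125, 0.46875, 0.90625, 1.34375, 1.78125.
f(-1.28125) ≈ 0.07711, f(-0.84375) ≈ 0.18498, f(-0.40625) ≈ 0.44375, f(0.03125) ≈ 1.06449, f(0.46875) ≈ 2.55359, f(0.90625) ≈ 6.12574, f(1.34375) ≈ 14.69489, f(1.78125) ≈ 35.25122.
Sum = Δt · [f(-1.28125) + f(-0.84375) + f(-0.40625) + ...].
Sum ≈ 26.42315.

26.42315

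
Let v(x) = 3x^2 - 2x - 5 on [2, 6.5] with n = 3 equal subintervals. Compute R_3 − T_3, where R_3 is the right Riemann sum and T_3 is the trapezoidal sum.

R_3 = 290.25.
T_3 = 210.9375.
R_3 − T_3 = 79.3125.

79.3125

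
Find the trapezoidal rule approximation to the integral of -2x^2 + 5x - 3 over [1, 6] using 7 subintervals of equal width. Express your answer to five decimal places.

Δx = (6 − 1)/7 = 5/7.
f(1) = 0, f(12/7) = -15/49, f(17/7) = -130/49, f(22/7) = -345/49, f(27/7) = -660/49, f(32/7) = -1075/49, f(37/7) = -1590/49, f(6) = -45.
T_7 = (Δx/2)·[f(x_0) + 2f(x_1) + ... + 2f(x_{6}) + f(x_7)].
Sum ≈ -71.68367.

-71.68367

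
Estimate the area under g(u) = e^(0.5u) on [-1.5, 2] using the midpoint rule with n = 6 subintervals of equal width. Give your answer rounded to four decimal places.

4.4759

Δu = (2 − (-1.5))/6 = 7/12.
Midpoints: -29/24, -0.625, -1/24, 13/24, 1.125, 41/24.
g(-29/24) ≈ 0.5465, g(-0.625) ≈ 0.7316, g(-1/24) ≈ 0.9794, g(13/24) ≈ 1.3111, g(1.125) ≈ 1.7551, g(41/24) ≈ 2.3494.
Sum = Δu · [g(-29/24) + g(-0.625) + g(-1/24) + ...].
Sum ≈ 4.4759.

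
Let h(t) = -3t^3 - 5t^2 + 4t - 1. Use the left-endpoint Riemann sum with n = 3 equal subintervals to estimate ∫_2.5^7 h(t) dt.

Δt = (7 − 2.5)/3 = 1.5.
Left endpoints: 2.5, 4, 5.5.
h(2.5) = -69.125, h(4) = -257, h(5.5) = -629.375.
Sum = Δt · [h(2.5) + h(4) + h(5.5)].
Sum = -1433.25.

-1433.25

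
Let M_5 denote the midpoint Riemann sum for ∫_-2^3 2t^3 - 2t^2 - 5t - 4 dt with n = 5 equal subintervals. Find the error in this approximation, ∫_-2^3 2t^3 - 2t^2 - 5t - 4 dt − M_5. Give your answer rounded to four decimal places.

0.4167

Exact integral: ∫_-2^3 f(t) dt ≈ -23.333333.
M_5 = -23.75.
Error ≈ -23.333333 − (-23.75) ≈ 0.4167.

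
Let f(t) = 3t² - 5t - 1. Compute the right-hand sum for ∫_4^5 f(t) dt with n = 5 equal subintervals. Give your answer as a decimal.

39.72

Δt = (5 − 4)/5 = 0.2.
Right endpoints: 4.2, 4.4, 4.6, 4.8, 5.
f(4.2) = 30.92, f(4.4) = 35.08, f(4.6) = 39.48, f(4.8) = 44.12, f(5) = 49.
Sum = Δt · [f(4.2) + f(4.4) + f(4.6) + f(4.8) + f(5)].
Sum = 39.72.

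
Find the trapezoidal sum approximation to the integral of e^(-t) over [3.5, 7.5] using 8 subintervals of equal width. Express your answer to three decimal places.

0.030

Δt = (7.5 − 3.5)/8 = 0.5.
f(3.5) ≈ 0.030, f(4) ≈ 0.018, f(4.5) ≈ 0.011, f(5) ≈ 0.007, f(5.5) ≈ 0.004, f(6) ≈ 0.002, f(6.5) ≈ 0.002, f(7) ≈ 0.001, f(7.5) ≈ 0.001.
T_8 = (Δt/2)·[f(t_0) + 2f(t_1) + ... + 2f(t_{7}) + f(t_8)].
Sum ≈ 0.030.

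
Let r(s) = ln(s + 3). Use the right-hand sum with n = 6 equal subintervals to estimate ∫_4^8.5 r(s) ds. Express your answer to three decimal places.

10.149

Δs = (8.5 − 4)/6 = 0.75.
Right endpoints: 4.75, 5.5, 6.25, 7, 7.75, 8.5.
r(4.75) ≈ 2.048, r(5.5) ≈ 2.140, r(6.25) ≈ 2.225, r(7) ≈ 2.303, r(7.75) ≈ 2.375, r(8.5) ≈ 2.442.
Sum = Δs · [r(4.75) + r(5.5) + r(6.25) + ...].
Sum ≈ 10.149.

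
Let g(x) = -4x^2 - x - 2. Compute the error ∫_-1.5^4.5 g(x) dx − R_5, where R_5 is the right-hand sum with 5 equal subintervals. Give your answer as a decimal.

52.56

Exact integral: ∫_-1.5^4.5 g(x) dx = -147.
R_5 = -199.56.
Error = -147 − (-199.56) = 52.56.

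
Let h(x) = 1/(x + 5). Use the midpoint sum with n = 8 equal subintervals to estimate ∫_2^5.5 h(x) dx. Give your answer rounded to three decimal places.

0.405

Δx = (5.5 − 2)/8 = 0.4375.
Midpoints: 2.21875, 2.65625, 3.09375, 3.53125, 3.96875, 4.40625, 4.84375, 5.28125.
h(2.21875) = 32/231, h(2.65625) = 32/245, h(3.09375) = 32/259, h(3.53125) = 32/273, h(3.96875) = 32/287, h(4.40625) = 32/301, h(4.84375) = 32/315, h(5.28125) = 32/329.
Sum = Δx · [h(2.21875) + h(2.65625) + h(3.09375) + ...].
Sum ≈ 0.405.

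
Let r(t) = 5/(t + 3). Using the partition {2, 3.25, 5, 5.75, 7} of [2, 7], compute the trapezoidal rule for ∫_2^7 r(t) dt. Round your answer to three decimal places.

Subinterval widths: 1.25, 1.75, 0.75, 1.25.
r(2) = 1, r(3.25) = 0.8, r(5) = 0.625, r(5.75) = 4/7, r(7) = 0.5.
On each subinterval the trapezoid contributes (Δt_i/2)·[r(t_{i-1}) + r(t_i)].
Sum ≈ 3.490.

3.490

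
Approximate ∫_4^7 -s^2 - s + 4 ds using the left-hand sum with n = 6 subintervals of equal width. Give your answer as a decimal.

Δs = (7 − 4)/6 = 0.5.
Left endpoints: 4, 4.5, 5, 5.5, 6, 6.5.
f(4) = -16, f(4.5) = -20.75, f(5) = -26, f(5.5) = -31.75, f(6) = -38, f(6.5) = -44.75.
Sum = Δs · [f(4) + f(4.5) + f(5) + ...].
Sum = -88.625.

-88.625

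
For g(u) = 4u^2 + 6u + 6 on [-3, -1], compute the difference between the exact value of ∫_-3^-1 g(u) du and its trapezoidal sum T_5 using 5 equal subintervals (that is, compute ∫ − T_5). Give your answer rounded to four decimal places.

-0.2133

Exact integral: ∫_-3^-1 g(u) du ≈ 22.666667.
T_5 = 22.88.
Error ≈ 22.666667 − 22.88 ≈ -0.2133.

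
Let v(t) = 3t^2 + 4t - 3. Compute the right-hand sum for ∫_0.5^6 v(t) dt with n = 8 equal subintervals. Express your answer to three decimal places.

316.604

Δt = (6 − 0.5)/8 = 0.6875.
Right endpoints: 1.1875, 1.875, 2.5625, 3.25, 3.9375, 4.625, 5.3125, 6.
v(1.1875) = 5.98046875, v(1.875) = 15.046875, v(2.5625) = 26.94921875, v(3.25) = 41.6875, v(3.9375) = 59.26171875, v(4.625) = 79.671875, v(5.3125) = 102.91796875, v(6) = 129.
Sum = Δt · [v(1.1875) + v(1.875) + v(2.5625) + ...].
Sum ≈ 316.604.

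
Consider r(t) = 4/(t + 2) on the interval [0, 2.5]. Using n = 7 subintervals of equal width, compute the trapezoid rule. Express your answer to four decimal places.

3.2522

Δt = (2.5 − 0)/7 = 5/14.
r(0) = 2, r(5/14) = 56/33, r(5/7) = 28/19, r(15/14) = 56/43, r(10/7) = 7/6, r(25/14) = 56/53, r(15/7) = 28/29, r(2.5) = 8/9.
T_7 = (Δt/2)·[r(t_0) + 2r(t_1) + ... + 2r(t_{6}) + r(t_7)].
Sum ≈ 3.2522.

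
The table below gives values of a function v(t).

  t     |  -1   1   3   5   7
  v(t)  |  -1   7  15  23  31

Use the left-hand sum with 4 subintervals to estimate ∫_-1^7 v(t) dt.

Δt = 2.
Sum = 2·[(-1) + 7 + 15 + 23] = 88.

88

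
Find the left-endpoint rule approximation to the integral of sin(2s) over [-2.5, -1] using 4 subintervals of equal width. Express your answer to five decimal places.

Δs = (-1 − (-2.5))/4 = 0.375.
Left endpoints: -2.5, -2.125, -1.75, -1.375.
f(-2.5) ≈ 0.95892, f(-2.125) ≈ 0.89499, f(-1.75) ≈ 0.35078, f(-1.375) ≈ -0.38166.
Sum = Δs · [f(-2.5) + f(-2.125) + f(-1.75) + f(-1.375)].
Sum ≈ 0.68364.

0.68364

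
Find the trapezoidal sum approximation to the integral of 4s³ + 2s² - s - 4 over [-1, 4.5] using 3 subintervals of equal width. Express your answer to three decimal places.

Δs = (4.5 − (-1))/3 = 11/6.
f(-1) = -5, f(5/6) = -61/54, f(8/3) = 2252/27, f(4.5) = 396.5.
T_3 = (Δs/2)·[f(s_0) + 2f(s_1) + 2f(s_2) + f(s_3)].
Sum ≈ 509.718.

509.718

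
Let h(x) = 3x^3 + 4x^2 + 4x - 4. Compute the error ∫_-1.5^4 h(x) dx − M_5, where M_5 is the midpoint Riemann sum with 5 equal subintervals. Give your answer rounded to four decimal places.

8.4574

Exact integral: ∫_-1.5^4 h(x) dx ≈ 283.536458.
M_5 = 275.0790625.
Error ≈ 283.536458 − 275.0790625 ≈ 8.4574.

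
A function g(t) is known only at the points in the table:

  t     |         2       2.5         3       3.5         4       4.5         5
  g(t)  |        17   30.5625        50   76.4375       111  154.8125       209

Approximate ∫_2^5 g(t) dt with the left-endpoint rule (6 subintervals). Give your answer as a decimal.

Δt = 0.5.
Sum = 0.5·[17 + 30.5625 + 50 + 76.4375 + 111 + 154.8125] = 219.90625.

219.90625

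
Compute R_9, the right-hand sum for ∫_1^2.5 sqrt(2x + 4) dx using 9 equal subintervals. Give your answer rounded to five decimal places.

Δx = (2.5 − 1)/9 = 1/6.
Right endpoints: 7/6, 4/3, 1.5, 5/3, 11/6, 2, 13/6, 7/3, 2.5.
f(7/6) ≈ 2.51661, f(4/3) ≈ 2.58199, f(1.5) ≈ 2.64575, f(5/3) ≈ 2.70801, f(11/6) ≈ 2.76887, f(2) ≈ 2.82843, f(13/6) ≈ 2.88675, f(7/3) ≈ 2.94392, f(2.5) ≈ 3.00000.
Sum = Δx · [f(7/6) + f(4/3) + f(1.5) + ...].
Sum ≈ 4.14672.

4.14672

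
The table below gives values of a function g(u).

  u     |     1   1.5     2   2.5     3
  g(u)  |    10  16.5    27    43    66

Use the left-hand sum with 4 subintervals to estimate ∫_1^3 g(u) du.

Δu = 0.5.
Sum = 0.5·[10 + 16.5 + 27 + 43] = 48.25.

48.25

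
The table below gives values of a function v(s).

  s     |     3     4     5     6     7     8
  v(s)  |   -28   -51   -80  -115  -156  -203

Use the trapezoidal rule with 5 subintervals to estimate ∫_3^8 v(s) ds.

Δs = 1.
T_5 = (1/2)·[(-28) + 2·(-51) + 2·(-80) + 2·(-115) + 2·(-156) + (-203)] = -517.5.

-517.5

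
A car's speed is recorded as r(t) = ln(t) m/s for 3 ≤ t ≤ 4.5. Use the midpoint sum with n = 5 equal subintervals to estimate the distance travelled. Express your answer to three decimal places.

Δt = (4.5 − 3)/5 = 0.3.
Midpoints: 3.15, 3.45, 3.75, 4.05, 4.35.
r(3.15) ≈ 1.147, r(3.45) ≈ 1.238, r(3.75) ≈ 1.322, r(4.05) ≈ 1.399, r(4.35) ≈ 1.470.
Sum = Δt · [r(3.15) + r(3.45) + r(3.75) + r(4.05) + r(4.35)].
Sum ≈ 1.973.

1.973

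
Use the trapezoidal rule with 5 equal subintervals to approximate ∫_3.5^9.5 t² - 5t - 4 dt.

53.94

Δt = (9.5 − 3.5)/5 = 1.2.
f(3.5) = -9.25, f(4.7) = -5.41, f(5.9) = 1.31, f(7.1) = 10.91, f(8.3) = 23.39, f(9.5) = 38.75.
T_5 = (Δt/2)·[f(t_0) + 2f(t_1) + ... + 2f(t_{4}) + f(t_5)].
Sum = 53.94.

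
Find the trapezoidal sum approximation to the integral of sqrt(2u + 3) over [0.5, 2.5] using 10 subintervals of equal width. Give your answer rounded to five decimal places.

4.87532

Δu = (2.5 − 0.5)/10 = 0.2.
f(0.5) ≈ 2.00000, f(0.7) ≈ 2.09762, f(0.9) ≈ 2.19089, f(1.1) ≈ 2.28035, f(1.3) ≈ 2.36643, f(1.5) ≈ 2.44949, f(1.7) ≈ 2.52982, f(1.9) ≈ 2.60768, f(2.1) ≈ 2.68328, f(2.3) ≈ 2.75681, f(2.5) ≈ 2.82843.
T_10 = (Δu/2)·[f(u_0) + 2f(u_1) + ... + 2f(u_{9}) + f(u_10)].
Sum ≈ 4.87532.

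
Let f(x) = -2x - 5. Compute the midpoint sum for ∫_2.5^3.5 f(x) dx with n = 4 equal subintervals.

-11

Δx = (3.5 − 2.5)/4 = 0.25.
Midpoints: 2.625, 2.875, 3.125, 3.375.
f(2.625) = -10.25, f(2.875) = -10.75, f(3.125) = -11.25, f(3.375) = -11.75.
Sum = Δx · [f(2.625) + f(2.875) + f(3.125) + f(3.375)].
Sum = -11.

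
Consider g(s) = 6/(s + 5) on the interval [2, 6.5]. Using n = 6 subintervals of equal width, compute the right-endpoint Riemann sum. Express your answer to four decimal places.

Δs = (6.5 − 2)/6 = 0.75.
Right endpoints: 2.75, 3.5, 4.25, 5, 5.75, 6.5.
g(2.75) = 24/31, g(3.5) = 12/17, g(4.25) = 24/37, g(5) = 0.6, g(5.75) = 24/43, g(6.5) = 12/23.
Sum = Δs · [g(2.75) + g(3.5) + g(4.25) + ...].
Sum ≈ 2.8565.

2.8565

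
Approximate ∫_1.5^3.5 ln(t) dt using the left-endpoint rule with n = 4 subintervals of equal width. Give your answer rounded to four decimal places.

Δt = (3.5 − 1.5)/4 = 0.5.
Left endpoints: 1.5, 2, 2.5, 3.
f(1.5) ≈ 0.4055, f(2) ≈ 0.6931, f(2.5) ≈ 0.9163, f(3) ≈ 1.0986.
Sum = Δt · [f(1.5) + f(2) + f(2.5) + f(3)].
Sum ≈ 1.5568.

1.5568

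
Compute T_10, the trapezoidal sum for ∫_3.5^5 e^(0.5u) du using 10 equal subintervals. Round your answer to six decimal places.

12.861808

Δu = (5 − 3.5)/10 = 0.15.
f(3.5) ≈ 5.754603, f(3.65) ≈ 6.202795, f(3.8) ≈ 6.685894, f(3.95) ≈ 7.206620, f(4.1) ≈ 7.767901, f(4.25) ≈ 8.372897, f(4.4) ≈ 9.025013, f(4.55) ≈ 9.727919, f(4.7) ≈ 10.485570, f(4.85) ≈ 11.302229, f(5) ≈ 12.182494.
T_10 = (Δu/2)·[f(u_0) + 2f(u_1) + ... + 2f(u_{9}) + f(u_10)].
Sum ≈ 12.861808.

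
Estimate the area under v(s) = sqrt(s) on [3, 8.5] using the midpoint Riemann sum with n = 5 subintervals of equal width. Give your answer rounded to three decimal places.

13.063

Δs = (8.5 − 3)/5 = 1.1.
Midpoints: 3.55, 4.65, 5.75, 6.85, 7.95.
v(3.55) ≈ 1.884, v(4.65) ≈ 2.156, v(5.75) ≈ 2.398, v(6.85) ≈ 2.617, v(7.95) ≈ 2.820.
Sum = Δs · [v(3.55) + v(4.65) + v(5.75) + v(6.85) + v(7.95)].
Sum ≈ 13.063.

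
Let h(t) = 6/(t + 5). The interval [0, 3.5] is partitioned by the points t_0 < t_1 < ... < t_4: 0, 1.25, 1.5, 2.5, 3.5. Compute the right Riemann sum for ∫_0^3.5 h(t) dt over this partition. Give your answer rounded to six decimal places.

2.936652

Subinterval widths: 1.25, 0.25, 1, 1.
Right endpoints: 1.25, 1.5, 2.5, 3.5.
h(1.25) = 0.96, h(1.5) = 12/13, h(2.5) = 0.8, h(3.5) = 12/17.
Sum = Σ Δt_i · h(t_i).
Sum ≈ 2.936652.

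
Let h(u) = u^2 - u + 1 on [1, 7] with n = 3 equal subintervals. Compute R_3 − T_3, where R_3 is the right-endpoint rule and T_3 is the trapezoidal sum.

R_3 = 142.
T_3 = 100.
R_3 − T_3 = 42.

42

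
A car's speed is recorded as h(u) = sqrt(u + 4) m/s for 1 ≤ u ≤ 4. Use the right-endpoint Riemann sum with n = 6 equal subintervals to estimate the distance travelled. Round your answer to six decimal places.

7.778499

Δu = (4 − 1)/6 = 0.5.
Right endpoints: 1.5, 2, 2.5, 3, 3.5, 4.
h(1.5) ≈ 2.345208, h(2) ≈ 2.449490, h(2.5) ≈ 2.549510, h(3) ≈ 2.645751, h(3.5) ≈ 2.738613, h(4) ≈ 2.828427.
Sum = Δu · [h(1.5) + h(2) + h(2.5) + ...].
Sum ≈ 7.778499.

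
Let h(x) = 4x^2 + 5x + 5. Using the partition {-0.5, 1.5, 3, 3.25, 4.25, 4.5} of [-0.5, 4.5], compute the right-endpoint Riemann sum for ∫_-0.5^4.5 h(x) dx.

Subinterval widths: 2, 1.5, 0.25, 1, 0.25.
Right endpoints: 1.5, 3, 3.25, 4.25, 4.5.
h(1.5) = 21.5, h(3) = 56, h(3.25) = 63.5, h(4.25) = 98.5, h(4.5) = 108.5.
Sum = Σ Δx_i · h(x_i).
Sum = 268.5.

268.5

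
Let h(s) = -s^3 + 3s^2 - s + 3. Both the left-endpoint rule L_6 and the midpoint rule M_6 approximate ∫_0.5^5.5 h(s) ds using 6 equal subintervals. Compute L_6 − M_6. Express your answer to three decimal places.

28.646

L_6 ≈ -32.11806.
M_6 ≈ -60.76389.
L_6 − M_6 ≈ 28.646.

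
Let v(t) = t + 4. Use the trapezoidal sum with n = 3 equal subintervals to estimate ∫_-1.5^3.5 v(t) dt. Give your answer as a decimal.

25

Δt = (3.5 − (-1.5))/3 = 5/3.
v(-1.5) = 2.5, v(1/6) = 25/6, v(11/6) = 35/6, v(3.5) = 7.5.
T_3 = (Δt/2)·[v(t_0) + 2v(t_1) + 2v(t_2) + v(t_3)].
Sum = 25.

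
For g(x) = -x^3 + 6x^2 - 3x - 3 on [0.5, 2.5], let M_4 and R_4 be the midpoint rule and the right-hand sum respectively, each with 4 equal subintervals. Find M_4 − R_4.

M_4 = 6.1875.
R_4 = 10.
M_4 − R_4 = -3.8125.

-3.8125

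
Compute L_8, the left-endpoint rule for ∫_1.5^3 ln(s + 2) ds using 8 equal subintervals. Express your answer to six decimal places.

2.128830

Δs = (3 − 1.5)/8 = 0.1875.
Left endpoints: 1.5, 1.6875, 1.875, 2.0625, 2.25, 2.4375, 2.625, 2.8125.
f(1.5) ≈ 1.252763, f(1.6875) ≈ 1.304949, f(1.875) ≈ 1.354546, f(2.0625) ≈ 1.401799, f(2.25) ≈ 1.446919, f(2.4375) ≈ 1.490091, f(2.625) ≈ 1.531476, f(2.8125) ≈ 1.571217.
Sum = Δs · [f(1.5) + f(1.6875) + f(1.875) + ...].
Sum ≈ 2.128830.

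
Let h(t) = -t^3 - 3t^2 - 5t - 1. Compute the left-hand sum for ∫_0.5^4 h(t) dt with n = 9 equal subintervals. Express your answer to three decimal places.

Δt = (4 − 0.5)/9 = 7/18.
Left endpoints: 0.5, 8/9, 23/18, 5/3, 37/18, 22/9, 17/6, 29/9, 65/18.
h(0.5) = -4.375, h(8/9) = -6209/729, h(23/18) = -83825/5832, h(5/3) = -602/27, h(37/18) = -190351/5832, h(22/9) = -33355/729, h(17/6) = -13391/216, h(29/9) = -59570/729, h(65/18) = -613907/5832.
Sum = Δt · [h(0.5) + h(8/9) + h(23/18) + ...].
Sum ≈ -146.584.

-146.584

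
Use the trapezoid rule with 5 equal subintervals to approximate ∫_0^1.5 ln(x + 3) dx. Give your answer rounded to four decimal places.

Δx = (1.5 − 0)/5 = 0.3.
f(0) ≈ 1.0986, f(0.3) ≈ 1.1939, f(0.6) ≈ 1.2809, f(0.9) ≈ 1.3610, f(1.2) ≈ 1.4351, f(1.5) ≈ 1.5041.
T_5 = (Δx/2)·[f(x_0) + 2f(x_1) + ... + 2f(x_{4}) + f(x_5)].
Sum ≈ 1.9717.

1.9717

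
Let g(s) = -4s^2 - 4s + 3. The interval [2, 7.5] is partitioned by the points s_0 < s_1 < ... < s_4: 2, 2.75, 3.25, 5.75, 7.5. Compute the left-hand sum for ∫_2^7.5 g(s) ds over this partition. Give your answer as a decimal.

Subinterval widths: 0.75, 0.5, 2.5, 1.75.
Left endpoints: 2, 2.75, 3.25, 5.75.
g(2) = -21, g(2.75) = -38.25, g(3.25) = -52.25, g(5.75) = -152.25.
Sum = Σ Δs_i · g(s_i).
Sum = -431.9375.

-431.9375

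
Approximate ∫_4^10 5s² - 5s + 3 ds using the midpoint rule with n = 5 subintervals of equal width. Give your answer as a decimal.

Δs = (10 − 4)/5 = 1.2.
Midpoints: 4.6, 5.8, 7, 8.2, 9.4.
f(4.6) = 85.8, f(5.8) = 142.2, f(7) = 213, f(8.2) = 298.2, f(9.4) = 397.8.
Sum = Δs · [f(4.6) + f(5.8) + f(7) + f(8.2) + f(9.4)].
Sum = 1364.4.

1364.4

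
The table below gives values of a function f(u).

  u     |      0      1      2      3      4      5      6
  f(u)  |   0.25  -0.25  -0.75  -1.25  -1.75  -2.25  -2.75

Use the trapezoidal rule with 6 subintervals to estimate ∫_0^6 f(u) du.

-7.5

Δu = 1.
T_6 = (1/2)·[0.25 + 2·(-0.25) + 2·(-0.75) + 2·(-1.25) + 2·(-1.75) + 2·(-2.25) + (-2.75)] = -7.5.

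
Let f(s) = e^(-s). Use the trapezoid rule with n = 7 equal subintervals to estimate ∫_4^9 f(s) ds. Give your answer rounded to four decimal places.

Δs = (9 − 4)/7 = 5/7.
f(4) ≈ 0.0183, f(33/7) ≈ 0.0090, f(38/7) ≈ 0.0044, f(43/7) ≈ 0.0021, f(48/7) ≈ 0.0011, f(53/7) ≈ 0.0005, f(58/7) ≈ 0.0003, f(9) ≈ 0.0001.
T_7 = (Δs/2)·[f(s_0) + 2f(s_1) + ... + 2f(s_{6}) + f(s_7)].
Sum ≈ 0.0190.

0.0190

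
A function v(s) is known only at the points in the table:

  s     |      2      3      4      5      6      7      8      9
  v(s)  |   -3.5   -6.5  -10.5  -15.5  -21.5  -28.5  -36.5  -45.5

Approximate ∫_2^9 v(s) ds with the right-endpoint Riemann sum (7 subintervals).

Δs = 1.
Sum = 1·[(-6.5) + (-10.5) + (-15.5) + (-21.5) + (-28.5) + (-36.5) + (-45.5)] = -164.5.

-164.5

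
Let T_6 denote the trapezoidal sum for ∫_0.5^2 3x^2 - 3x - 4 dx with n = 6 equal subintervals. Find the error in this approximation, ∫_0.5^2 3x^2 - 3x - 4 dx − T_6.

-0.046875

Exact integral: ∫_0.5^2 f(x) dx = -3.75.
T_6 = -3.703125.
Error = -3.75 − (-3.703125) = -0.046875.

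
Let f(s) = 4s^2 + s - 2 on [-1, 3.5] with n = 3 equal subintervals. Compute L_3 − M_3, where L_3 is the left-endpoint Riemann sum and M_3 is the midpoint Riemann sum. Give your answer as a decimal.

-27

L_3 = 24.75.
M_3 = 51.75.
L_3 − M_3 = -27.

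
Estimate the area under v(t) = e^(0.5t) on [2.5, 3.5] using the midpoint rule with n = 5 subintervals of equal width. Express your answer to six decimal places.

Δt = (3.5 − 2.5)/5 = 0.2.
Midpoints: 2.6, 2.8, 3, 3.2, 3.4.
v(2.6) ≈ 3.669297, v(2.8) ≈ 4.055200, v(3) ≈ 4.481689, v(3.2) ≈ 4.953032, v(3.4) ≈ 5.473947.
Sum = Δt · [v(2.6) + v(2.8) + v(3) + v(3.2) + v(3.4)].
Sum ≈ 4.526633.

4.526633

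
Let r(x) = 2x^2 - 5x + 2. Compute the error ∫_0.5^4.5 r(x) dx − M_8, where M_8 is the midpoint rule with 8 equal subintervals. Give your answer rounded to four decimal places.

Exact integral: ∫_0.5^4.5 r(x) dx ≈ 18.666667.
M_8 = 18.5.
Error ≈ 18.666667 − 18.5 ≈ 0.1667.

0.1667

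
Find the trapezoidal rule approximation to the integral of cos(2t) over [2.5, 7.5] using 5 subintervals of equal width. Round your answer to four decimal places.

0.5166

Δt = (7.5 − 2.5)/5 = 1.
f(2.5) ≈ 0.2837, f(3.5) ≈ 0.7539, f(4.5) ≈ -0.9111, f(5.5) ≈ 0.0044, f(6.5) ≈ 0.9074, f(7.5) ≈ -0.7597.
T_5 = (Δt/2)·[f(t_0) + 2f(t_1) + ... + 2f(t_{4}) + f(t_5)].
Sum ≈ 0.5166.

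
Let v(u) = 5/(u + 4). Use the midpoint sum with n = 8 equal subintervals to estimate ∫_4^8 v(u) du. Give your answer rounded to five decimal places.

2.02687

Δu = (8 − 4)/8 = 0.5.
Midpoints: 4.25, 4.75, 5.25, 5.75, 6.25, 6.75, 7.25, 7.75.
v(4.25) = 20/33, v(4.75) = 4/7, v(5.25) = 20/37, v(5.75) = 20/39, v(6.25) = 20/41, v(6.75) = 20/43, v(7.25) = 4/9, v(7.75) = 20/47.
Sum = Δu · [v(4.25) + v(4.75) + v(5.25) + ...].
Sum ≈ 2.02687.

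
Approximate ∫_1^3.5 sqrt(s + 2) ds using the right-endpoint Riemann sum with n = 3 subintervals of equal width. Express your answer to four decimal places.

5.3861

Δs = (3.5 − 1)/3 = 5/6.
Right endpoints: 11/6, 8/3, 3.5.
f(11/6) ≈ 1.9579, f(8/3) ≈ 2.1602, f(3.5) ≈ 2.3452.
Sum = Δs · [f(11/6) + f(8/3) + f(3.5)].
Sum ≈ 5.3861.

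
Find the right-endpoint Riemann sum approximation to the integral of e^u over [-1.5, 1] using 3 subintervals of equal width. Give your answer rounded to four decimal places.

Δu = (1 − (-1.5))/3 = 5/6.
Right endpoints: -2/3, 1/6, 1.
f(-2/3) ≈ 0.5134, f(1/6) ≈ 1.1814, f(1) ≈ 2.7183.
Sum = Δu · [f(-2/3) + f(1/6) + f(1)].
Sum ≈ 3.6775.

3.6775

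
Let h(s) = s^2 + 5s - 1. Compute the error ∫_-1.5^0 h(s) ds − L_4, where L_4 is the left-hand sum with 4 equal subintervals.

0.94921875

Exact integral: ∫_-1.5^0 h(s) ds = -6.
L_4 = -6.94921875.
Error = -6 − (-6.94921875) = 0.94921875.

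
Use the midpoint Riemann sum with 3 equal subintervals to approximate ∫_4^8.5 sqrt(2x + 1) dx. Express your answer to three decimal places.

16.465

Δx = (8.5 − 4)/3 = 1.5.
Midpoints: 4.75, 6.25, 7.75.
f(4.75) ≈ 3.240, f(6.25) ≈ 3.674, f(7.75) ≈ 4.062.
Sum = Δx · [f(4.75) + f(6.25) + f(7.75)].
Sum ≈ 16.465.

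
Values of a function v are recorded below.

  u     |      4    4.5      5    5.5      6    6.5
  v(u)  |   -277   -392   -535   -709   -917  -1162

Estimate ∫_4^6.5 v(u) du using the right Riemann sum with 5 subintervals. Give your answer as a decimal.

-1857.5

Δu = 0.5.
Sum = 0.5·[(-392) + (-535) + (-709) + (-917) + (-1162)] = -1857.5.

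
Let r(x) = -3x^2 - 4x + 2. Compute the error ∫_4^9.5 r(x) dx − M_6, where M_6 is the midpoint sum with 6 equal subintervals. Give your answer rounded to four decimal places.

Exact integral: ∫_4^9.5 r(x) dx = -930.875.
M_6 ≈ -929.719618.
Error ≈ -930.875 − (-929.719618) ≈ -1.1554.

-1.1554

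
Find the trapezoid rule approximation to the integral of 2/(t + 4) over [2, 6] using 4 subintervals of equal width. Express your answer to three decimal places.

1.025

Δt = (6 − 2)/4 = 1.
f(2) = 1/3, f(3) = 2/7, f(4) = 0.25, f(5) = 2/9, f(6) = 0.2.
T_4 = (Δt/2)·[f(t_0) + 2f(t_1) + 2f(t_2) + 2f(t_3) + f(t_4)].
Sum ≈ 1.025.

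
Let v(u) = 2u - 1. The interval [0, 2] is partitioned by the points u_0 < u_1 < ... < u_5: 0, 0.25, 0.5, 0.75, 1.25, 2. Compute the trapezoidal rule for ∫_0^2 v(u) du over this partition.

Subinterval widths: 0.25, 0.25, 0.25, 0.5, 0.75.
v(0) = -1, v(0.25) = -0.5, v(0.5) = 0, v(0.75) = 0.5, v(1.25) = 1.5, v(2) = 3.
On each subinterval the trapezoid contributes (Δu_i/2)·[v(u_{i-1}) + v(u_i)].
Sum = 2.

2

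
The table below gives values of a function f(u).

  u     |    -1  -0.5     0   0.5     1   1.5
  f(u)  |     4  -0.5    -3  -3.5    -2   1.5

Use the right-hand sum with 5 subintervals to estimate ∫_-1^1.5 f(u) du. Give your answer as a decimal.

-3.75

Δu = 0.5.
Sum = 0.5·[(-0.5) + (-3) + (-3.5) + (-2) + 1.5] = -3.75.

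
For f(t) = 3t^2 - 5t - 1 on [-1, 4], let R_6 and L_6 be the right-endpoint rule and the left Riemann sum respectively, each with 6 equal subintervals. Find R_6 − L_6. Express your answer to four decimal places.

R_6 ≈ 32.569444.
L_6 ≈ 15.902778.
R_6 − L_6 ≈ 16.6667.

16.6667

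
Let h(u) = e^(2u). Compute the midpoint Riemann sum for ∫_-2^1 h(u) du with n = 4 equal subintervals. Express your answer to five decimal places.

Δu = (1 − (-2))/4 = 0.75.
Midpoints: -1.625, -0.875, -0.125, 0.625.
h(-1.625) ≈ 0.03877, h(-0.875) ≈ 0.17377, h(-0.125) ≈ 0.77880, h(0.625) ≈ 3.49034.
Sum = Δu · [h(-1.625) + h(-0.875) + h(-0.125) + h(0.625)].
Sum ≈ 3.36127.

3.36127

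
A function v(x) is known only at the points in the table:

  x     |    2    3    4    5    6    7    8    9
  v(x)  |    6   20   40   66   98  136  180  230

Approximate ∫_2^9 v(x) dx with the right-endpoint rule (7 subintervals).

Δx = 1.
Sum = 1·[20 + 40 + 66 + 98 + 136 + 180 + 230] = 770.

770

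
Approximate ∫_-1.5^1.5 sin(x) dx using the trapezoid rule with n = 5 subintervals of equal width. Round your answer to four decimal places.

0.0000

Δx = (1.5 − (-1.5))/5 = 0.6.
f(-1.5) ≈ -0.9975, f(-0.9) ≈ -0.7833, f(-0.3) ≈ -0.2955, f(0.3) ≈ 0.2955, f(0.9) ≈ 0.7833, f(1.5) ≈ 0.9975.
T_5 = (Δx/2)·[f(x_0) + 2f(x_1) + ... + 2f(x_{4}) + f(x_5)].
Sum ≈ 0.0000.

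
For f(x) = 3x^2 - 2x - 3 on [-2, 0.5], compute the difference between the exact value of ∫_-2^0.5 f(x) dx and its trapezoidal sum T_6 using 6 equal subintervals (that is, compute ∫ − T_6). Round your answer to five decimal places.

-0.21701

Exact integral: ∫_-2^0.5 f(x) dx = 4.375.
T_6 ≈ 4.5920139.
Error ≈ 4.375 − 4.5920139 ≈ -0.21701.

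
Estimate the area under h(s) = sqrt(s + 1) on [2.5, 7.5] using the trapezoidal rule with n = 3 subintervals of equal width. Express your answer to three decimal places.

Δs = (7.5 − 2.5)/3 = 5/3.
h(2.5) ≈ 1.871, h(25/6) ≈ 2.273, h(35/6) ≈ 2.614, h(7.5) ≈ 2.915.
T_3 = (Δs/2)·[h(s_0) + 2h(s_1) + 2h(s_2) + h(s_3)].
Sum ≈ 12.134.

12.134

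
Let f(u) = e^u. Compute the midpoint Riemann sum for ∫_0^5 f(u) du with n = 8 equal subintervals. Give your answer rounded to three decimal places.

Δu = (5 − 0)/8 = 0.625.
Midpoints: 0.3125, 0.9375, 1.5625, 2.1875, 2.8125, 3.4375, 4.0625, 4.6875.
f(0.3125) ≈ 1.367, f(0.9375) ≈ 2.554, f(1.5625) ≈ 4.771, f(2.1875) ≈ 8.913, f(2.8125) ≈ 16.651, f(3.4375) ≈ 31.109, f(4.0625) ≈ 58.119, f(4.6875) ≈ 108.581.
Sum = Δu · [f(0.3125) + f(0.9375) + f(1.5625) + ...].
Sum ≈ 145.041.

145.041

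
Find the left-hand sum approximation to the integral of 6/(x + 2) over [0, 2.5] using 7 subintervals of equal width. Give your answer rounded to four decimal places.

Δx = (2.5 − 0)/7 = 5/14.
Left endpoints: 0, 5/14, 5/7, 15/14, 10/7, 25/14, 15/7.
f(0) = 3, f(5/14) = 28/11, f(5/7) = 42/19, f(15/14) = 84/43, f(10/7) = 1.75, f(25/14) = 84/53, f(15/7) = 42/29.
Sum = Δx · [f(0) + f(5/14) + f(5/7) + ...].
Sum ≈ 5.1759.

5.1759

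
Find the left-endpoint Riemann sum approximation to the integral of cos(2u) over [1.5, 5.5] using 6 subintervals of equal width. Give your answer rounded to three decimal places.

Δu = (5.5 − 1.5)/6 = 2/3.
Left endpoints: 1.5, 13/6, 17/6, 3.5, 25/6, 29/6.
f(1.5) ≈ -0.990, f(13/6) ≈ -0.370, f(17/6) ≈ 0.816, f(3.5) ≈ 0.754, f(25/6) ≈ -0.461, f(29/6) ≈ -0.971.
Sum = Δu · [f(1.5) + f(13/6) + f(17/6) + ...].
Sum ≈ -0.815.

-0.815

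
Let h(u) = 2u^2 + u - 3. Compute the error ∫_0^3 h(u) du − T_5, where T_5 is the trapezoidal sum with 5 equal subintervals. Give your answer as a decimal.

-0.36

Exact integral: ∫_0^3 h(u) du = 13.5.
T_5 = 13.86.
Error = 13.5 − 13.86 = -0.36.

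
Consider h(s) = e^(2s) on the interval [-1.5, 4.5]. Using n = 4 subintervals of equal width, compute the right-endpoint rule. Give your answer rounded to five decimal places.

Δs = (4.5 − (-1.5))/4 = 1.5.
Right endpoints: 0, 1.5, 3, 4.5.
h(0) ≈ 1.00000, h(1.5) ≈ 20.08554, h(3) ≈ 403.42879, h(4.5) ≈ 8103.08393.
Sum = Δs · [h(0) + h(1.5) + h(3) + h(4.5)].
Sum ≈ 12791.39739.

12791.39739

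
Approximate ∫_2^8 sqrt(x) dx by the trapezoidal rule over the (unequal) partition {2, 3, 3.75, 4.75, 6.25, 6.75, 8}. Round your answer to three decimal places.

Subinterval widths: 1, 0.75, 1, 1.5, 0.5, 1.25.
f(2) ≈ 1.414, f(3) ≈ 1.732, f(3.75) ≈ 1.936, f(4.75) ≈ 2.179, f(6.25) ≈ 2.500, f(6.75) ≈ 2.598, f(8) ≈ 2.828.
On each subinterval the trapezoid contributes (Δx_i/2)·[f(x_{i-1}) + f(x_i)].
Sum ≈ 13.182.

13.182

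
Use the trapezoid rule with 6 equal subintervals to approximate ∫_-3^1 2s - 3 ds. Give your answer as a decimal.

-20

Δs = (1 − (-3))/6 = 2/3.
f(-3) = -9, f(-7/3) = -23/3, f(-5/3) = -19/3, f(-1) = -5, f(-1/3) = -11/3, f(1/3) = -7/3, f(1) = -1.
T_6 = (Δs/2)·[f(s_0) + 2f(s_1) + ... + 2f(s_{5}) + f(s_6)].
Sum = -20.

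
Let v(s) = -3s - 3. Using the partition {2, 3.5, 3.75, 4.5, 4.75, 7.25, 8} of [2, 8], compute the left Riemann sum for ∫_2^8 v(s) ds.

Subinterval widths: 1.5, 0.25, 0.75, 0.25, 2.5, 0.75.
Left endpoints: 2, 3.5, 3.75, 4.5, 4.75, 7.25.
v(2) = -9, v(3.5) = -13.5, v(3.75) = -14.25, v(4.5) = -16.5, v(4.75) = -17.25, v(7.25) = -24.75.
Sum = Σ Δs_i · v(s_i).
Sum = -93.375.

-93.375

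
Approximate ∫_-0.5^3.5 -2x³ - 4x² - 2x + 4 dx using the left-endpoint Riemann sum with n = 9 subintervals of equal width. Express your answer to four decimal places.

-98.4897

Δx = (3.5 − (-0.5))/9 = 4/9.
Left endpoints: -0.5, -1/18, 7/18, 5/6, 23/18, 31/18, 13/6, 47/18, 55/18.
f(-0.5) = 4.25, f(-1/18) = 11953/2916, f(7/18) = 7289/2916, f(5/6) = -173/108, f(23/18) = -26999/2916, f(31/18) = -62767/2916, f(13/6) = -4261/108, f(47/18) = -186911/2916, f(55/18) = -281431/2916.
Sum = Δx · [f(-0.5) + f(-1/18) + f(7/18) + ...].
Sum ≈ -98.4897.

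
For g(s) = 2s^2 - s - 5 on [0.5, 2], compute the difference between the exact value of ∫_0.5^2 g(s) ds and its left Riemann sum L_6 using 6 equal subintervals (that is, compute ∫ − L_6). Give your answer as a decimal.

0.71875

Exact integral: ∫_0.5^2 g(s) ds = -4.125.
L_6 = -4.84375.
Error = -4.125 − (-4.84375) = 0.71875.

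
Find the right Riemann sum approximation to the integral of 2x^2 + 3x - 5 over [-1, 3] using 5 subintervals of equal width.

Δx = (3 − (-1))/5 = 0.8.
Right endpoints: -0.2, 0.6, 1.4, 2.2, 3.
f(-0.2) = -5.52, f(0.6) = -2.48, f(1.4) = 3.12, f(2.2) = 11.28, f(3) = 22.
Sum = Δx · [f(-0.2) + f(0.6) + f(1.4) + f(2.2) + f(3)].
Sum = 22.72.

22.72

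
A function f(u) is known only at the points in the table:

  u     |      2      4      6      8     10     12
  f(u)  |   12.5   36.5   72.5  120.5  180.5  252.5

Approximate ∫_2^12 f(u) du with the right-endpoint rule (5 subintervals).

Δu = 2.
Sum = 2·[36.5 + 72.5 + 120.5 + 180.5 + 252.5] = 1325.

1325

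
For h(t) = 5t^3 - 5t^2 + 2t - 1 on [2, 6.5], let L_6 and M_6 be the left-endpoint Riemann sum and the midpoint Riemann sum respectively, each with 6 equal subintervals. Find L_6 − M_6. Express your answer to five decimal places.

L_6 = 1393.91015625.
M_6 ≈ 1788.3105469.
L_6 − M_6 ≈ -394.40039.

-394.40039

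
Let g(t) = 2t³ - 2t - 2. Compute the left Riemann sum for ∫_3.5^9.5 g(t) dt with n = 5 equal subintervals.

2993.46

Δt = (9.5 − 3.5)/5 = 1.2.
Left endpoints: 3.5, 4.7, 5.9, 7.1, 8.3.
g(3.5) = 76.75, g(4.7) = 196.246, g(5.9) = 396.958, g(7.1) = 699.622, g(8.3) = 1124.974.
Sum = Δt · [g(3.5) + g(4.7) + g(5.9) + g(7.1) + g(8.3)].
Sum = 2993.46.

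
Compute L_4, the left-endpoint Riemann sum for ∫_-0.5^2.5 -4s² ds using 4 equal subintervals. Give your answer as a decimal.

-13.125

Δs = (2.5 − (-0.5))/4 = 0.75.
Left endpoints: -0.5, 0.25, 1, 1.75.
f(-0.5) = -1, f(0.25) = -0.25, f(1) = -4, f(1.75) = -12.25.
Sum = Δs · [f(-0.5) + f(0.25) + f(1) + f(1.75)].
Sum = -13.125.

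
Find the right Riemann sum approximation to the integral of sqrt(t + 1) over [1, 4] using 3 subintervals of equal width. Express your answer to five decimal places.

Δt = (4 − 1)/3 = 1.
Right endpoints: 2, 3, 4.
f(2) ≈ 1.73205, f(3) ≈ 2.00000, f(4) ≈ 2.23607.
Sum = Δt · [f(2) + f(3) + f(4)].
Sum ≈ 5.96812.

5.96812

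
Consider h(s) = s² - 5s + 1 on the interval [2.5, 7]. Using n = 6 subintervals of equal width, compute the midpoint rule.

6.5390625

Δs = (7 − 2.5)/6 = 0.75.
Midpoints: 2.875, 3.625, 4.375, 5.125, 5.875, 6.625.
h(2.875) = -5.109375, h(3.625) = -3.984375, h(4.375) = -1.734375, h(5.125) = 1.640625, h(5.875) = 6.140625, h(6.625) = 11.765625.
Sum = Δs · [h(2.875) + h(3.625) + h(4.375) + ...].
Sum = 6.5390625.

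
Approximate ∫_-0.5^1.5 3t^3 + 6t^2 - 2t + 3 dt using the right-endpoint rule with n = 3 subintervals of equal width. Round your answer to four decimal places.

Δt = (1.5 − (-0.5))/3 = 2/3.
Right endpoints: 1/6, 5/6, 1.5.
f(1/6) = 205/72, f(5/6) = 521/72, f(1.5) = 23.625.
Sum = Δt · [f(1/6) + f(5/6) + f(1.5)].
Sum ≈ 22.4722.

22.4722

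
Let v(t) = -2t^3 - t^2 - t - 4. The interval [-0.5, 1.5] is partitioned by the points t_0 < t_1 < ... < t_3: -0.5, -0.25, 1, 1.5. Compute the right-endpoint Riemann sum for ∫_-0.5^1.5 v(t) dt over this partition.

-18.1953125

Subinterval widths: 0.25, 1.25, 0.5.
Right endpoints: -0.25, 1, 1.5.
v(-0.25) = -3.78125, v(1) = -8, v(1.5) = -14.5.
Sum = Σ Δt_i · v(t_i).
Sum = -18.1953125.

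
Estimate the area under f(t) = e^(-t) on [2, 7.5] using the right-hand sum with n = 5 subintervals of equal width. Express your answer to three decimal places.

0.074

Δt = (7.5 − 2)/5 = 1.1.
Right endpoints: 3.1, 4.2, 5.3, 6.4, 7.5.
f(3.1) ≈ 0.045, f(4.2) ≈ 0.015, f(5.3) ≈ 0.005, f(6.4) ≈ 0.002, f(7.5) ≈ 0.001.
Sum = Δt · [f(3.1) + f(4.2) + f(5.3) + f(6.4) + f(7.5)].
Sum ≈ 0.074.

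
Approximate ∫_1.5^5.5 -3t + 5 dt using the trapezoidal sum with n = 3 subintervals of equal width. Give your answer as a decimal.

-22

Δt = (5.5 − 1.5)/3 = 4/3.
f(1.5) = 0.5, f(17/6) = -3.5, f(25/6) = -7.5, f(5.5) = -11.5.
T_3 = (Δt/2)·[f(t_0) + 2f(t_1) + 2f(t_2) + f(t_3)].
Sum = -22.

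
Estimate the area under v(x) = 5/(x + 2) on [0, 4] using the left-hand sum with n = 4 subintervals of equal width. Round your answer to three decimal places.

Δx = (4 − 0)/4 = 1.
Left endpoints: 0, 1, 2, 3.
v(0) = 2.5, v(1) = 5/3, v(2) = 1.25, v(3) = 1.
Sum = Δx · [v(0) + v(1) + v(2) + v(3)].
Sum ≈ 6.417.

6.417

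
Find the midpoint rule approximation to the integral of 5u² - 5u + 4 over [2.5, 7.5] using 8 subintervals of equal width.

571.26953125

Δu = (7.5 − 2.5)/8 = 0.625.
Midpoints: 2.8125, 3.4375, 4.0625, 4.6875, 5.3125, 5.9375, 6.5625, 7.1875.
f(2.8125) = 29.48828125, f(3.4375) = 45.89453125, f(4.0625) = 66.20703125, f(4.6875) = 90.42578125, f(5.3125) = 118.55078125, f(5.9375) = 150.58203125, f(6.5625) = 186.51953125, f(7.1875) = 226.36328125.
Sum = Δu · [f(2.8125) + f(3.4375) + f(4.0625) + ...].
Sum = 571.26953125.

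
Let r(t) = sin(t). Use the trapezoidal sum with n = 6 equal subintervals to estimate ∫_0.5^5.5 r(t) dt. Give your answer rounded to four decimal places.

0.1590

Δt = (5.5 − 0.5)/6 = 5/6.
r(0.5) ≈ 0.4794, r(4/3) ≈ 0.9719, r(13/6) ≈ 0.8277, r(3) ≈ 0.1411, r(23/6) ≈ -0.6379, r(14/3) ≈ -0.9990, r(5.5) ≈ -0.7055.
T_6 = (Δt/2)·[r(t_0) + 2r(t_1) + ... + 2r(t_{5}) + r(t_6)].
Sum ≈ 0.1590.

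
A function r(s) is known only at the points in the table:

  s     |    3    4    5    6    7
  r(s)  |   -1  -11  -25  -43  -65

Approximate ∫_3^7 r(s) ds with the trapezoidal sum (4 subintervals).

-112

Δs = 1.
T_4 = (1/2)·[(-1) + 2·(-11) + 2·(-25) + 2·(-43) + (-65)] = -112.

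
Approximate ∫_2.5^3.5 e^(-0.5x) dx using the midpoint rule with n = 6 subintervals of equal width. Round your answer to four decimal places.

Δx = (3.5 − 2.5)/6 = 1/6.
Midpoints: 31/12, 2.75, 35/12, 37/12, 3.25, 41/12.
f(31/12) ≈ 0.2748, f(2.75) ≈ 0.2528, f(35/12) ≈ 0.2326, f(37/12) ≈ 0.2140, f(3.25) ≈ 0.1969, f(41/12) ≈ 0.1812.
Sum = Δx · [f(31/12) + f(2.75) + f(35/12) + ...].
Sum ≈ 0.2254.

0.2254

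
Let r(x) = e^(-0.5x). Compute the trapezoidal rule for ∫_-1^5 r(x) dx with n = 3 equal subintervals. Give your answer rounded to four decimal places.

3.3901

Δx = (5 − (-1))/3 = 2.
r(-1) ≈ 1.6487, r(1) ≈ 0.6065, r(3) ≈ 0.2231, r(5) ≈ 0.0821.
T_3 = (Δx/2)·[r(x_0) + 2r(x_1) + 2r(x_2) + r(x_3)].
Sum ≈ 3.3901.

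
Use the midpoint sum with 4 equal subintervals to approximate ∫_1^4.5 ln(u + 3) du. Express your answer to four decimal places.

Δu = (4.5 − 1)/4 = 0.875.
Midpoints: 1.4375, 2.3125, 3.1875, 4.0625.
f(1.4375) ≈ 1.4901, f(2.3125) ≈ 1.6701, f(3.1875) ≈ 1.8225, f(4.0625) ≈ 1.9548.
Sum = Δu · [f(1.4375) + f(2.3125) + f(3.1875) + f(4.0625)].
Sum ≈ 6.0703.

6.0703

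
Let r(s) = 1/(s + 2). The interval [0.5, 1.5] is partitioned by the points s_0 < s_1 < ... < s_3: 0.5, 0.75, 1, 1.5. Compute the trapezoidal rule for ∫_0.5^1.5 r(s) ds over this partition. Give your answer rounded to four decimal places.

0.3373

Subinterval widths: 0.25, 0.25, 0.5.
r(0.5) = 0.4, r(0.75) = 4/11, r(1) = 1/3, r(1.5) = 2/7.
On each subinterval the trapezoid contributes (Δs_i/2)·[r(s_{i-1}) + r(s_i)].
Sum ≈ 0.3373.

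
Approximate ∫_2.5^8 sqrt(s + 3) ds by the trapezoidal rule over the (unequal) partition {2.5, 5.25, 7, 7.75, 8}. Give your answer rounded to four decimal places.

15.6941

Subinterval widths: 2.75, 1.75, 0.75, 0.25.
f(2.5) ≈ 2.3452, f(5.25) ≈ 2.8723, f(7) ≈ 3.1623, f(7.75) ≈ 3.2787, f(8) ≈ 3.3166.
On each subinterval the trapezoid contributes (Δs_i/2)·[f(s_{i-1}) + f(s_i)].
Sum ≈ 15.6941.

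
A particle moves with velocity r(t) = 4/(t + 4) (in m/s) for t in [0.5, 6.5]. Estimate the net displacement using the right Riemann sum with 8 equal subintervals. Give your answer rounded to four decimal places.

Δt = (6.5 − 0.5)/8 = 0.75.
Right endpoints: 1.25, 2, 2.75, 3.5, 4.25, 5, 5.75, 6.5.
r(1.25) = 16/21, r(2) = 2/3, r(2.75) = 16/27, r(3.5) = 8/15, r(4.25) = 16/33, r(5) = 4/9, r(5.75) = 16/39, r(6.5) = 8/21.
Sum = Δt · [r(1.25) + r(2) + r(2.75) + ...].
Sum ≈ 3.2062.

3.2062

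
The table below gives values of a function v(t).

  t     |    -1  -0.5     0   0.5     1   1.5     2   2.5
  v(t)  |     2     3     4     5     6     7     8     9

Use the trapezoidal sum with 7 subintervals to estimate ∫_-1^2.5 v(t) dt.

Δt = 0.5.
T_7 = (0.5/2)·[2 + 2·3 + 2·4 + 2·5 + 2·6 + 2·7 + 2·8 + 9] = 19.25.

19.25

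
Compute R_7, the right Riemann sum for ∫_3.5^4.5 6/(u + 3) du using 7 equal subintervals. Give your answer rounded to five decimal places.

0.84987

Δu = (4.5 − 3.5)/7 = 1/7.
Right endpoints: 51/14, 53/14, 55/14, 57/14, 59/14, 61/14, 4.5.
f(51/14) = 28/31, f(53/14) = 84/95, f(55/14) = 84/97, f(57/14) = 28/33, f(59/14) = 84/101, f(61/14) = 84/103, f(4.5) = 0.8.
Sum = Δu · [f(51/14) + f(53/14) + f(55/14) + ...].
Sum ≈ 0.84987.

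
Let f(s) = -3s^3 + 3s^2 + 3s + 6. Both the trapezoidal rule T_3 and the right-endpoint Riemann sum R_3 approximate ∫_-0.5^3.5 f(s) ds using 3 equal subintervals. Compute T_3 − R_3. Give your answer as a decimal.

54

T_3 ≈ -39.94444.
R_3 ≈ -93.94444.
T_3 − R_3 = 54.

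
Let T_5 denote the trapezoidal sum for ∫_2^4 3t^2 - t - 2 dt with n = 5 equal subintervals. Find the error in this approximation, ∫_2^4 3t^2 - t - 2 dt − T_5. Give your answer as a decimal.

Exact integral: ∫_2^4 f(t) dt = 46.
T_5 = 46.16.
Error = 46 − 46.16 = -0.16.

-0.16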